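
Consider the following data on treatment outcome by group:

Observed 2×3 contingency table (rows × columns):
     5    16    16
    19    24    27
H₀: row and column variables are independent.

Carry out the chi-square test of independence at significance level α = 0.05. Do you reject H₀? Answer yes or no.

reject H₀: no

Row totals [37, 70], col totals [24, 40, 43], n=107
χ² = (5−8.30)²/8.30 + (16−13.83)²/13.83 + (16−14.87)²/14.87 + (19−15.70)²/15.70 + (24−26.17)²/26.17 + (27−28.13)²/28.13 = 2.6556
df = 2
p-value (upper-tail) = 0.26505
At α=0.05: p ≥ α → fail to reject H₀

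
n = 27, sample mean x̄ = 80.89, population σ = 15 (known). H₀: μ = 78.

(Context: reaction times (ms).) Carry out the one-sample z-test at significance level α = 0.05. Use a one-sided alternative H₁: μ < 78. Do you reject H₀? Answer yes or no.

SE = σ/√n = 15/√27 = 2.8868
z = (x̄−μ₀)/SE = (80.89−78)/2.8868 = 1.0011
p-value (one-sided, H₁ less) = 0.84162
At α=0.05: p ≥ α → fail to reject H₀

reject H₀: no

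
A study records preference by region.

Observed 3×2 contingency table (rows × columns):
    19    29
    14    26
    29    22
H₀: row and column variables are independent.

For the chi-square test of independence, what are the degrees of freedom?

degrees of freedom = 2

df = (r−1)(c−1) = (3−1)·(2−1) = 2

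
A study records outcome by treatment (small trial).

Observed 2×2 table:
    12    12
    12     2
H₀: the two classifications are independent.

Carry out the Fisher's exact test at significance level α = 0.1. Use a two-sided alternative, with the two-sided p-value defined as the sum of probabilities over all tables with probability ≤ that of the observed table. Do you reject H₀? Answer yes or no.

Margins: r₁=24, r₂=14, c₁=24, c₂=14, n=38
p_obs = C(24,12)·C(14,12)/C(38,24); sum pmf over tables with pmf ≤ p_obs
p-value (two-sided) = 0.03924
At α=0.1: p < α → reject H₀

reject H₀: yes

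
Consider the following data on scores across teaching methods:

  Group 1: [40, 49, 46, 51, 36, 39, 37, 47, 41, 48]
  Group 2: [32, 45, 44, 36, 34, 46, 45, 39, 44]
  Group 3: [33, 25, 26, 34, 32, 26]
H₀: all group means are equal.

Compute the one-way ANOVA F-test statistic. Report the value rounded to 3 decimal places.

Group means [43.40, 40.56, 29.33], grand mean 39.000
SSB = Σnᵢ(x̄ᵢ−x̄)² = 776.044; SSW = ΣΣ(x−x̄ᵢ)² = 577.956
MSB = 776.044/2 = 388.0222; MSW = 577.956/22 = 26.2707
F = MSB/MSW = 14.7701
df = (2, 22)

test statistic = 14.770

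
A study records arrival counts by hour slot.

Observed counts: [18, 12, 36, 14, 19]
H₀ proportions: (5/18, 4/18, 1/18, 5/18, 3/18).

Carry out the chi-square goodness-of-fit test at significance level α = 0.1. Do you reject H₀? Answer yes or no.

n = 99; E_i = n·p_i = [27.50, 22.00, 5.50, 27.50, 16.50]
χ² = (18−27.50)²/27.50 + (12−22.00)²/22.00 + (36−5.50)²/5.50 + (14−27.50)²/27.50 + (19−16.50)²/16.50 = 183.9697
df = 4
p-value (upper-tail) = 0.00000
At α=0.1: p < α → reject H₀

reject H₀: yes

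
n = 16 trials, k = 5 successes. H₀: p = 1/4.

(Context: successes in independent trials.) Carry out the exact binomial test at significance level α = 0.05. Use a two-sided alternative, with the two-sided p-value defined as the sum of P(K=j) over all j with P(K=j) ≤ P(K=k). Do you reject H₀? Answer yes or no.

reject H₀: no

Exact binomial: n=16, k=5, p₀=1/4=0.2500
P(X=j) = C(n,j)·p₀^j·(1−p₀)^(n−j); p = Σ P(X=j) over j with P(X=j) ≤ P(X=5)
p-value (two-sided) = 0.56692
At α=0.05: p ≥ α → fail to reject H₀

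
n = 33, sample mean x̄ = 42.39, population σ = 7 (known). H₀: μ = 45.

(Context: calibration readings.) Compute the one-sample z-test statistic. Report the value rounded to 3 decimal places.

SE = σ/√n = 7/√33 = 1.2185
z = (x̄−μ₀)/SE = (42.39−45)/1.2185 = -2.1419

test statistic = -2.142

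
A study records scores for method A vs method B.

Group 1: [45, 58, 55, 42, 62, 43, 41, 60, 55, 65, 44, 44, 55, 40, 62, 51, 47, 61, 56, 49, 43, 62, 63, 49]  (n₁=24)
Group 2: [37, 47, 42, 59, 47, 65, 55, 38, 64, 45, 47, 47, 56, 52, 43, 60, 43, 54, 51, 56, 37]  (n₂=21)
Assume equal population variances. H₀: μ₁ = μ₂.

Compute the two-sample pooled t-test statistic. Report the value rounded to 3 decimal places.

test statistic = 0.966

x̄₁=52.167, s₁=8.239, n₁=24
x̄₂=49.762, s₂=8.437, n₂=21
s_p² = [23·8.239² + 20·8.437²]/43 = 69.4219
SE = √(s_p²·(1/24+1/21)) = 2.4897
t = (52.167−49.762)/2.4897 = 0.9659
df = 43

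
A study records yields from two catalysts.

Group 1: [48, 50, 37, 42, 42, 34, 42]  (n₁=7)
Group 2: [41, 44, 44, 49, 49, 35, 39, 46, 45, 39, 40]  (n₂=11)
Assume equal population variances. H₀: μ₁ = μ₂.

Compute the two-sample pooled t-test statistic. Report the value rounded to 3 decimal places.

test statistic = -0.285

x̄₁=42.143, s₁=5.610, n₁=7
x̄₂=42.818, s₂=4.423, n₂=11
s_p² = [6·5.610² + 10·4.423²]/16 = 24.0308
SE = √(s_p²·(1/7+1/11)) = 2.3701
t = (42.143−42.818)/2.3701 = -0.2849
df = 16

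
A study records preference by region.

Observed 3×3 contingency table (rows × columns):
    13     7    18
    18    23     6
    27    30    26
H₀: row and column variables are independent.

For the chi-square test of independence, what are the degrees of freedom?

df = (r−1)(c−1) = (3−1)·(3−1) = 4

degrees of freedom = 4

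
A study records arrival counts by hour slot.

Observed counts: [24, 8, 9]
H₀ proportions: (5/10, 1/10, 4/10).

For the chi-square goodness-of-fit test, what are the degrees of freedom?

df = k − 1 = 3 − 1 = 2

degrees of freedom = 2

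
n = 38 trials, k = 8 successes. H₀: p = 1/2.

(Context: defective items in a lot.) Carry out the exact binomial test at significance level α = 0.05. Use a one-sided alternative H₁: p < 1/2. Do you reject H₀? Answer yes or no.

Exact binomial: n=38, k=8, p₀=1/2=0.5000
P(X≤8) from Σ C(n,i)·p₀^i·(1−p₀)^(n−i)
p-value (one-sided, H₁ less) = 0.00024
At α=0.05: p < α → reject H₀

reject H₀: yes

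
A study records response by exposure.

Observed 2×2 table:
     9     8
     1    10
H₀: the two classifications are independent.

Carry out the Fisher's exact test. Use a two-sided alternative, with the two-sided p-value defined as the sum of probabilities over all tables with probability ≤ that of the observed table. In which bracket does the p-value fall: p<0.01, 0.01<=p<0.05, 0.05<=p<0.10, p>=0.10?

Margins: r₁=17, r₂=11, c₁=10, c₂=18, n=28
p_obs = C(17,9)·C(11,1)/C(28,10); sum pmf over tables with pmf ≤ p_obs
p-value (two-sided) = 0.04074
→ bracket: 0.01<=p<0.05

p-value bracket: 0.01<=p<0.05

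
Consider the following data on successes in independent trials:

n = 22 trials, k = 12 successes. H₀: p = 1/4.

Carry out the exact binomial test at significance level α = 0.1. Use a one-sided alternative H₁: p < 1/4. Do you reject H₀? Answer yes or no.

reject H₀: no

Exact binomial: n=22, k=12, p₀=1/4=0.2500
P(X≤12) from Σ C(n,i)·p₀^i·(1−p₀)^(n−i)
p-value (one-sided, H₁ less) = 0.99930
At α=0.1: p ≥ α → fail to reject H₀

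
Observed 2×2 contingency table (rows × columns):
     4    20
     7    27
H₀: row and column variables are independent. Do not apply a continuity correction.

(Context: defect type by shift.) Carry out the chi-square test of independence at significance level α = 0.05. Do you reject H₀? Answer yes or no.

Row totals [24, 34], col totals [11, 47], n=58
χ² = (4−4.55)²/4.55 + (20−19.45)²/19.45 + (7−6.45)²/6.45 + (27−27.55)²/27.55 = 0.1408
df = 1
p-value (upper-tail) = 0.70750
At α=0.05: p ≥ α → fail to reject H₀

reject H₀: no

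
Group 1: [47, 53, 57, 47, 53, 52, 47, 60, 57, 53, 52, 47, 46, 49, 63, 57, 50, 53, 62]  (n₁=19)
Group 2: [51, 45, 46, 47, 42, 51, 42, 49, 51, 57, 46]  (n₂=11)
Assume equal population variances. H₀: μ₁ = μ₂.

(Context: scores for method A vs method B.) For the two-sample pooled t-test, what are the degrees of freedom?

degrees of freedom = 28

df = n₁ + n₂ − 2 = 19 + 11 − 2 = 28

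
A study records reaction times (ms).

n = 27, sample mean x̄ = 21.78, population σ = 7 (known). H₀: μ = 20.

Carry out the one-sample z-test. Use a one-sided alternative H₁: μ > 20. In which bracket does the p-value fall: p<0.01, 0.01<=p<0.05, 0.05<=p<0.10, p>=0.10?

SE = σ/√n = 7/√27 = 1.3472
z = (x̄−μ₀)/SE = (21.78−20)/1.3472 = 1.3213
p-value (one-sided, H₁ greater) = 0.09320
→ bracket: 0.05<=p<0.10

p-value bracket: 0.05<=p<0.10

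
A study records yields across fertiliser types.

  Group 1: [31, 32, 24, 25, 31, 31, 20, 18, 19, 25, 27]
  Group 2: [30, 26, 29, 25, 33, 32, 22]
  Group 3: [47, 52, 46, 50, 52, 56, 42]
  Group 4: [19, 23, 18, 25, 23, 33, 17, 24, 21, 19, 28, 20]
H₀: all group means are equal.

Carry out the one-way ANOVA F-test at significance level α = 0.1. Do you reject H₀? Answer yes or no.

Group means [25.73, 28.14, 49.29, 22.50], grand mean 29.595
SSB = Σnᵢ(x̄ᵢ−x̄)² = 3497.451; SSW = ΣΣ(x−x̄ᵢ)² = 723.468
MSB = 3497.451/3 = 1165.8171; MSW = 723.468/33 = 21.9233
F = MSB/MSW = 53.1772
df = (3, 33)
p-value (upper-tail) = 0.00000
At α=0.1: p < α → reject H₀

reject H₀: yes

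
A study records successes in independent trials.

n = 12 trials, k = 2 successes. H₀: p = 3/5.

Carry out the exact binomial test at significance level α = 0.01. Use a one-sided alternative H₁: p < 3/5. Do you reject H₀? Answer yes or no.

Exact binomial: n=12, k=2, p₀=3/5=0.6000
P(X≤2) from Σ C(n,i)·p₀^i·(1−p₀)^(n−i)
p-value (one-sided, H₁ less) = 0.00281
At α=0.01: p < α → reject H₀

reject H₀: yes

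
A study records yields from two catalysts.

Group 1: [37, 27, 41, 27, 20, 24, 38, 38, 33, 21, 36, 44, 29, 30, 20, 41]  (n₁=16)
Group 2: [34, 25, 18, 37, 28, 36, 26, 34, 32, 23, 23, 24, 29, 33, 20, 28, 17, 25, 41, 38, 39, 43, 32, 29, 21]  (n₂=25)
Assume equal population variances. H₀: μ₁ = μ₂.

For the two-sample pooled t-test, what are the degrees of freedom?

degrees of freedom = 39

df = n₁ + n₂ − 2 = 16 + 25 − 2 = 39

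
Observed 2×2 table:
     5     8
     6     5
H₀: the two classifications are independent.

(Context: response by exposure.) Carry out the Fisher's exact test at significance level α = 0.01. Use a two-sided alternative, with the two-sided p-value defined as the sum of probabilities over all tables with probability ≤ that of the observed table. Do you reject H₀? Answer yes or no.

Margins: r₁=13, r₂=11, c₁=11, c₂=13, n=24
p_obs = C(13,5)·C(11,6)/C(24,11); sum pmf over tables with pmf ≤ p_obs
p-value (two-sided) = 0.68239
At α=0.01: p ≥ α → fail to reject H₀

reject H₀: no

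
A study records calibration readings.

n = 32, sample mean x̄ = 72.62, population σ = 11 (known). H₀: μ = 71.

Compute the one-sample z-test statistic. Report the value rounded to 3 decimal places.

SE = σ/√n = 11/√32 = 1.9445
z = (x̄−μ₀)/SE = (72.62−71)/1.9445 = 0.8331

test statistic = 0.833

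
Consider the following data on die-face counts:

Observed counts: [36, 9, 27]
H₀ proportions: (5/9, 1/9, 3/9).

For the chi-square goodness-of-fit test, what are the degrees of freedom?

df = k − 1 = 3 − 1 = 2

degrees of freedom = 2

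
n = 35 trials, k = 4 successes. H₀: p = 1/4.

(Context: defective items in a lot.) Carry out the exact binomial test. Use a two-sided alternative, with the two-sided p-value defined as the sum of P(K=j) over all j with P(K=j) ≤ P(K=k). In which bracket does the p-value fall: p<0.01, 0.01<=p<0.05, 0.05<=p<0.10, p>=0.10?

Exact binomial: n=35, k=4, p₀=1/4=0.2500
P(X=j) = C(n,j)·p₀^j·(1−p₀)^(n−j); p = Σ P(X=j) over j with P(X=j) ≤ P(X=4)
p-value (two-sided) = 0.07734
→ bracket: 0.05<=p<0.10

p-value bracket: 0.05<=p<0.10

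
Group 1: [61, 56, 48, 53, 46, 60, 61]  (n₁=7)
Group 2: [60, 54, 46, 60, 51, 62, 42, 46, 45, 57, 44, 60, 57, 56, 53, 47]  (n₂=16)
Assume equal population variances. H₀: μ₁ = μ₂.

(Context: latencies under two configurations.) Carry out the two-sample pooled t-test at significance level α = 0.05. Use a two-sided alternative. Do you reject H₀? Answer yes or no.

x̄₁=55.000, s₁=6.218, n₁=7
x̄₂=52.500, s₂=6.683, n₂=16
s_p² = [6·6.218² + 15·6.683²]/21 = 42.9524
SE = √(s_p²·(1/7+1/16)) = 2.9699
t = (55.000−52.500)/2.9699 = 0.8418
df = 21
p-value (two-sided) = 0.40940
At α=0.05: p ≥ α → fail to reject H₀

reject H₀: no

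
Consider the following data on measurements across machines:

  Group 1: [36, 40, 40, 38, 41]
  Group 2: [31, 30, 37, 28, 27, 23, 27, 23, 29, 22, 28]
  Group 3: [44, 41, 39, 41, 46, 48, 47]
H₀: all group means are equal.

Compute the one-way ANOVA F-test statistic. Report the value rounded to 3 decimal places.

test statistic = 44.262

Group means [39.00, 27.73, 43.71], grand mean 35.043
SSB = Σnᵢ(x̄ᵢ−x̄)² = 1193.346; SSW = ΣΣ(x−x̄ᵢ)² = 269.610
MSB = 1193.346/2 = 596.6731; MSW = 269.610/20 = 13.4805
F = MSB/MSW = 44.2619
df = (2, 20)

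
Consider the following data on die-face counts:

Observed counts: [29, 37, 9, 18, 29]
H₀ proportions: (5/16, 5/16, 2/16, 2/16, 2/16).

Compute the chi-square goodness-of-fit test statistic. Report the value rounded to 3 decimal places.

test statistic = 17.672

n = 122; E_i = n·p_i = [38.12, 38.12, 15.25, 15.25, 15.25]
χ² = (29−38.12)²/38.12 + (37−38.12)²/38.12 + (9−15.25)²/15.25 + (18−15.25)²/15.25 + (29−15.25)²/15.25 = 17.6721
df = 4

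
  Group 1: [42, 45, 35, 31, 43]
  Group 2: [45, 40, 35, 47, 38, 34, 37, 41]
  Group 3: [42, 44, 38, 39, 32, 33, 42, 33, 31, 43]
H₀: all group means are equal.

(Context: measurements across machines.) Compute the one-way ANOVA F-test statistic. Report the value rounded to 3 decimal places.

Group means [39.20, 39.62, 37.70], grand mean 38.696
SSB = Σnᵢ(x̄ᵢ−x̄)² = 18.095; SSW = ΣΣ(x−x̄ᵢ)² = 516.775
MSB = 18.095/2 = 9.0473; MSW = 516.775/20 = 25.8387
F = MSB/MSW = 0.3501
df = (2, 20)

test statistic = 0.350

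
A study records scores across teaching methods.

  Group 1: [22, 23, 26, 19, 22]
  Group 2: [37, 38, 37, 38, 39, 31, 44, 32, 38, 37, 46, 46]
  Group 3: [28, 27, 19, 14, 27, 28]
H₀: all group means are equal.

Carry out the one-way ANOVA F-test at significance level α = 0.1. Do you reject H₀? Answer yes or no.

reject H₀: yes

Group means [22.40, 38.58, 23.83], grand mean 31.217
SSB = Σnᵢ(x̄ᵢ−x̄)² = 1366.963; SSW = ΣΣ(x−x̄ᵢ)² = 448.950
MSB = 1366.963/2 = 683.4815; MSW = 448.950/20 = 22.4475
F = MSB/MSW = 30.4480
df = (2, 20)
p-value (upper-tail) = 0.00000
At α=0.1: p < α → reject H₀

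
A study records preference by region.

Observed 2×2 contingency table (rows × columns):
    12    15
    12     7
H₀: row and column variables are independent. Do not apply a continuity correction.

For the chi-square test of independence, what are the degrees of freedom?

df = (r−1)(c−1) = (2−1)·(2−1) = 1

degrees of freedom = 1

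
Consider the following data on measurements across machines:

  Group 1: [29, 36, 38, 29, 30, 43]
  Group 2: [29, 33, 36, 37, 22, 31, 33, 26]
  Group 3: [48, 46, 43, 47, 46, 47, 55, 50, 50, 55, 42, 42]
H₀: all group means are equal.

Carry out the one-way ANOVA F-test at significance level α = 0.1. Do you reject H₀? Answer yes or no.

Group means [34.17, 30.88, 47.58], grand mean 39.346
SSB = Σnᵢ(x̄ᵢ−x̄)² = 1549.260; SSW = ΣΣ(x−x̄ᵢ)² = 556.625
MSB = 1549.260/2 = 774.6298; MSW = 556.625/23 = 24.2011
F = MSB/MSW = 32.0081
df = (2, 23)
p-value (upper-tail) = 0.00000
At α=0.1: p < α → reject H₀

reject H₀: yes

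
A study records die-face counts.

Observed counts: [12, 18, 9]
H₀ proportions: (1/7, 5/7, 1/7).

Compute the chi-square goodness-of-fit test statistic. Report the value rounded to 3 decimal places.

test statistic = 13.015

n = 39; E_i = n·p_i = [5.57, 27.86, 5.57]
χ² = (12−5.57)²/5.57 + (18−27.86)²/27.86 + (9−5.57)²/5.57 = 13.0154
df = 2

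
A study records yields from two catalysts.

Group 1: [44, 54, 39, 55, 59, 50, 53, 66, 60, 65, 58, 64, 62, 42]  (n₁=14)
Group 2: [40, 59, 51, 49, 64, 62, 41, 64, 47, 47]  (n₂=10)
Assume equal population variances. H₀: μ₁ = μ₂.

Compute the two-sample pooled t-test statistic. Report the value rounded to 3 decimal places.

test statistic = 0.726

x̄₁=55.071, s₁=8.669, n₁=14
x̄₂=52.400, s₂=9.192, n₂=10
s_p² = [13·8.669² + 9·9.192²]/22 = 78.9695
SE = √(s_p²·(1/14+1/10)) = 3.6794
t = (55.071−52.400)/3.6794 = 0.7261
df = 22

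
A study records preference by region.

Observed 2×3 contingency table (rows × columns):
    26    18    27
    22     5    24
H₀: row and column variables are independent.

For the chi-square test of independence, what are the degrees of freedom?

df = (r−1)(c−1) = (2−1)·(3−1) = 2

degrees of freedom = 2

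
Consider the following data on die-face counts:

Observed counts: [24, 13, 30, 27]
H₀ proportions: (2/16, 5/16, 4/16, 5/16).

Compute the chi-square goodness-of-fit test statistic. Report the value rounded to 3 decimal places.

n = 94; E_i = n·p_i = [11.75, 29.38, 23.50, 29.38]
χ² = (24−11.75)²/11.75 + (13−29.38)²/29.38 + (30−23.50)²/23.50 + (27−29.38)²/29.38 = 23.8894
df = 3

test statistic = 23.889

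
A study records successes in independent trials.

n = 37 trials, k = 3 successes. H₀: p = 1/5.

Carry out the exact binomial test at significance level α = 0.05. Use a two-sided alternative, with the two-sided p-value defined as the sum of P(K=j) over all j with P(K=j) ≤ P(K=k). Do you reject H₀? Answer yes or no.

reject H₀: no

Exact binomial: n=37, k=3, p₀=1/5=0.2000
P(X=j) = C(n,j)·p₀^j·(1−p₀)^(n−j); p = Σ P(X=j) over j with P(X=j) ≤ P(X=3)
p-value (two-sided) = 0.09671
At α=0.05: p ≥ α → fail to reject H₀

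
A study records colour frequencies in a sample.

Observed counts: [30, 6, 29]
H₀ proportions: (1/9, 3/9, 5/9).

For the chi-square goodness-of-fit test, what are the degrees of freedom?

df = k − 1 = 3 − 1 = 2

degrees of freedom = 2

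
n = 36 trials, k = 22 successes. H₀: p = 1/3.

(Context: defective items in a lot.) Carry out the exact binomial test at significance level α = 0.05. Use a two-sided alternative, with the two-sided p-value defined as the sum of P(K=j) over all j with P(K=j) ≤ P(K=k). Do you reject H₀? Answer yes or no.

Exact binomial: n=36, k=22, p₀=1/3=0.3333
P(X=j) = C(n,j)·p₀^j·(1−p₀)^(n−j); p = Σ P(X=j) over j with P(X=j) ≤ P(X=22)
p-value (two-sided) = 0.00107
At α=0.05: p < α → reject H₀

reject H₀: yes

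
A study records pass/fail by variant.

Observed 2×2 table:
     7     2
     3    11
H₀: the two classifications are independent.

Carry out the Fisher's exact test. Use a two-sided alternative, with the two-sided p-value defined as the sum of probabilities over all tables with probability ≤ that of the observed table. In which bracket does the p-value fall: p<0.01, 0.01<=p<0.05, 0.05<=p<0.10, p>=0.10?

Margins: r₁=9, r₂=14, c₁=10, c₂=13, n=23
p_obs = C(9,7)·C(14,3)/C(23,10); sum pmf over tables with pmf ≤ p_obs
p-value (two-sided) = 0.01306
→ bracket: 0.01<=p<0.05

p-value bracket: 0.01<=p<0.05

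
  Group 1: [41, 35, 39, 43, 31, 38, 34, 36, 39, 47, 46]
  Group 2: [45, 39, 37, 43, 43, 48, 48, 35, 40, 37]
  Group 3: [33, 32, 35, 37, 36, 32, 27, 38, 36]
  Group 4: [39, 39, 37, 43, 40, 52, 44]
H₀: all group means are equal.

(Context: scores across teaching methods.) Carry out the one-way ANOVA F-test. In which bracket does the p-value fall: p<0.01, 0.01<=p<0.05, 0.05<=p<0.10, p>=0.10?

Group means [39.00, 41.50, 34.00, 42.00], grand mean 39.027
SSB = Σnᵢ(x̄ᵢ−x̄)² = 350.473; SSW = ΣΣ(x−x̄ᵢ)² = 684.500
MSB = 350.473/3 = 116.8243; MSW = 684.500/33 = 20.7424
F = MSB/MSW = 5.6321
df = (3, 33)
p-value (upper-tail) = 0.00313
→ bracket: p<0.01

p-value bracket: p<0.01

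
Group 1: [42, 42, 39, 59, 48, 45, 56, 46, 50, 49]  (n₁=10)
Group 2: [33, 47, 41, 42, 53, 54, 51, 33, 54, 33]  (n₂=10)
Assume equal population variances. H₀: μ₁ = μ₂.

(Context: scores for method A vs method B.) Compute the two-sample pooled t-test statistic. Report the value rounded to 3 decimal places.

x̄₁=47.600, s₁=6.275, n₁=10
x̄₂=44.100, s₂=8.913, n₂=10
s_p² = [9·6.275² + 9·8.913²]/18 = 59.4056
SE = √(s_p²·(1/10+1/10)) = 3.4469
t = (47.600−44.100)/3.4469 = 1.0154
df = 18

test statistic = 1.015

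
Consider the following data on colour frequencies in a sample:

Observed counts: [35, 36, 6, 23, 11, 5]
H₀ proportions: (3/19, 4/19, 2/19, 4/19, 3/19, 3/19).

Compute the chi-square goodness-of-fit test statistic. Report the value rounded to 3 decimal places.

test statistic = 36.532

n = 116; E_i = n·p_i = [18.32, 24.42, 12.21, 24.42, 18.32, 18.32]
χ² = (35−18.32)²/18.32 + (36−24.42)²/24.42 + (6−12.21)²/12.21 + (23−24.42)²/24.42 + (11−18.32)²/18.32 + (5−18.32)²/18.32 = 36.5323
df = 5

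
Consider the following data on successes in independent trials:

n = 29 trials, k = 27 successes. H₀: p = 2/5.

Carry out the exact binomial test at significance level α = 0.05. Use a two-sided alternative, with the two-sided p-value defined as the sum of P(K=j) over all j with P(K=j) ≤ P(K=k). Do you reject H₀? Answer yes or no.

Exact binomial: n=29, k=27, p₀=2/5=0.4000
P(X=j) = C(n,j)·p₀^j·(1−p₀)^(n−j); p = Σ P(X=j) over j with P(X=j) ≤ P(X=27)
p-value (two-sided) = 0.00000
At α=0.05: p < α → reject H₀

reject H₀: yes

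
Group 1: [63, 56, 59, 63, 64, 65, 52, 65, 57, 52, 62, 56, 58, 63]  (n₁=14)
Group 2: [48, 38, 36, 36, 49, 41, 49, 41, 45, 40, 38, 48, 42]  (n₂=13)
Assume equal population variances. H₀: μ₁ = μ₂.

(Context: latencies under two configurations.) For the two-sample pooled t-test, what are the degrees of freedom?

degrees of freedom = 25

df = n₁ + n₂ − 2 = 14 + 13 − 2 = 25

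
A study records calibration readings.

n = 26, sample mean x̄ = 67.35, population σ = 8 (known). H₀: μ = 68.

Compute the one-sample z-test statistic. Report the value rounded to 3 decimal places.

test statistic = -0.414

SE = σ/√n = 8/√26 = 1.5689
z = (x̄−μ₀)/SE = (67.35−68)/1.5689 = -0.4143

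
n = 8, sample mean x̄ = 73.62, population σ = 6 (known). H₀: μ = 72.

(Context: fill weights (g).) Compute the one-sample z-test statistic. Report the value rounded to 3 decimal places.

SE = σ/√n = 6/√8 = 2.1213
z = (x̄−μ₀)/SE = (73.62−72)/2.1213 = 0.7637

test statistic = 0.764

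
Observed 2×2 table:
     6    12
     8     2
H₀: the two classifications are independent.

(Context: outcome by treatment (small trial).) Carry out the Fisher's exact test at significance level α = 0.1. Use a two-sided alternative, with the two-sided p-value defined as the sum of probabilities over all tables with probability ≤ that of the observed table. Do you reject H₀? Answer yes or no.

Margins: r₁=18, r₂=10, c₁=14, c₂=14, n=28
p_obs = C(18,6)·C(10,8)/C(28,14); sum pmf over tables with pmf ≤ p_obs
p-value (two-sided) = 0.04607
At α=0.1: p < α → reject H₀

reject H₀: yes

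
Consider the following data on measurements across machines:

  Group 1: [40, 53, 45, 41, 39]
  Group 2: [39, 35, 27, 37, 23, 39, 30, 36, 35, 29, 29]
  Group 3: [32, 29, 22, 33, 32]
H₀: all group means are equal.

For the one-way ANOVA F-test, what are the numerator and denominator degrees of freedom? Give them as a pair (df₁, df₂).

degrees of freedom = [2, 18]

k = 3 groups, N = 21 total
df = (k−1, N−k) = (3−1, 21−3) = (2, 18)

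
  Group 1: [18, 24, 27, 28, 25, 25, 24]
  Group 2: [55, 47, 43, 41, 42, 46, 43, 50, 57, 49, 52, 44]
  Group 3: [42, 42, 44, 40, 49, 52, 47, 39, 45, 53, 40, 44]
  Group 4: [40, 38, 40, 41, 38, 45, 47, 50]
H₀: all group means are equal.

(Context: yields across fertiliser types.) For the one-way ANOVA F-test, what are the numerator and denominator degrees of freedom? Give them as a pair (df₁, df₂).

degrees of freedom = [3, 35]

k = 4 groups, N = 39 total
df = (k−1, N−k) = (4−1, 39−4) = (3, 35)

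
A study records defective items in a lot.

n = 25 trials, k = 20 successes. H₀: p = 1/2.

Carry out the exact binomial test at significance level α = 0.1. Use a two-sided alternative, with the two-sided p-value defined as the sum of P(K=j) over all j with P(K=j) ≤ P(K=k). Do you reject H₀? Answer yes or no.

Exact binomial: n=25, k=20, p₀=1/2=0.5000
P(X=j) = C(n,j)·p₀^j·(1−p₀)^(n−j); p = Σ P(X=j) over j with P(X=j) ≤ P(X=20)
p-value (two-sided) = 0.00408
At α=0.1: p < α → reject H₀

reject H₀: yes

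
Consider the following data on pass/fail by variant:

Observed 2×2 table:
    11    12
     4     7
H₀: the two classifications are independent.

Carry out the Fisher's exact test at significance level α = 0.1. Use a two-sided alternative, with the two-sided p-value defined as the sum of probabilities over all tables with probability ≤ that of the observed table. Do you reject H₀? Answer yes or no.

reject H₀: no

Margins: r₁=23, r₂=11, c₁=15, c₂=19, n=34
p_obs = C(23,11)·C(11,4)/C(34,15); sum pmf over tables with pmf ≤ p_obs
p-value (two-sided) = 0.71521
At α=0.1: p ≥ α → fail to reject H₀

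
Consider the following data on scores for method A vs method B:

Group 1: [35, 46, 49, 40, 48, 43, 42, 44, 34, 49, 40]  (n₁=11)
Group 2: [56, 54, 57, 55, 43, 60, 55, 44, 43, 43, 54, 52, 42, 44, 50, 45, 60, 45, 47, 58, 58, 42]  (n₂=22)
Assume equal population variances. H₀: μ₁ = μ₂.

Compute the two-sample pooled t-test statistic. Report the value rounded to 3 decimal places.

test statistic = -3.342

x̄₁=42.727, s₁=5.198, n₁=11
x̄₂=50.318, s₂=6.557, n₂=22
s_p² = [10·5.198² + 21·6.557²]/31 = 37.8372
SE = √(s_p²·(1/11+1/22)) = 2.2715
t = (42.727−50.318)/2.2715 = -3.3418
df = 31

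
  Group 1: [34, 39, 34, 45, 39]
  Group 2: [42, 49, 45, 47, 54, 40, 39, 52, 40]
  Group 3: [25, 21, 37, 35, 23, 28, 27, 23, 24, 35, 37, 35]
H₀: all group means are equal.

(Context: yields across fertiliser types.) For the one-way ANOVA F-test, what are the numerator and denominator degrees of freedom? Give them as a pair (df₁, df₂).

degrees of freedom = [2, 23]

k = 3 groups, N = 26 total
df = (k−1, N−k) = (3−1, 26−3) = (2, 23)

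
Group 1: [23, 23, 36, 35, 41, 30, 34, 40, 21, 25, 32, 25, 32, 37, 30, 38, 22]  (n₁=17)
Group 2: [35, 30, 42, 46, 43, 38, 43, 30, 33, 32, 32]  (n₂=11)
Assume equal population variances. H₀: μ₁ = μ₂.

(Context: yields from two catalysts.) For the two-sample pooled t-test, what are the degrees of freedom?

df = n₁ + n₂ − 2 = 17 + 11 − 2 = 26

degrees of freedom = 26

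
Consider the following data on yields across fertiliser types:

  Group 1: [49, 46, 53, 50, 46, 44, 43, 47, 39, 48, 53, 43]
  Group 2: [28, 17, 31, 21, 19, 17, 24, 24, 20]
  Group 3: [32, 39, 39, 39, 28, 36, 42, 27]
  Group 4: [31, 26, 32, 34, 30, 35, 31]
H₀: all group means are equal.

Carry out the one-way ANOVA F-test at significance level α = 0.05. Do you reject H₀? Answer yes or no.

reject H₀: yes

Group means [46.75, 22.33, 35.25, 31.29], grand mean 35.083
SSB = Σnᵢ(x̄ᵢ−x̄)² = 3197.571; SSW = ΣΣ(x−x̄ᵢ)² = 651.179
MSB = 3197.571/3 = 1065.8571; MSW = 651.179/32 = 20.3493
F = MSB/MSW = 52.3780
df = (3, 32)
p-value (upper-tail) = 0.00000
At α=0.05: p < α → reject H₀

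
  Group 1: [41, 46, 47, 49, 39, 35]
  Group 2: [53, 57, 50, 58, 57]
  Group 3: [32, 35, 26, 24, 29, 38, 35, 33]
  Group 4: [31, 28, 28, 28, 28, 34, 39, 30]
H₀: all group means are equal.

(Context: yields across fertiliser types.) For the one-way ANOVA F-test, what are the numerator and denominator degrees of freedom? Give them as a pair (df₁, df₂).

k = 4 groups, N = 27 total
df = (k−1, N−k) = (4−1, 27−4) = (3, 23)

degrees of freedom = [3, 23]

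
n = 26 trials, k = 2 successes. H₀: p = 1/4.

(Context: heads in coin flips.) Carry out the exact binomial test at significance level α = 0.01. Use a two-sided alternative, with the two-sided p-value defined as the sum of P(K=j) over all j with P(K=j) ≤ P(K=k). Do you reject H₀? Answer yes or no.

reject H₀: no

Exact binomial: n=26, k=2, p₀=1/4=0.2500
P(X=j) = C(n,j)·p₀^j·(1−p₀)^(n−j); p = Σ P(X=j) over j with P(X=j) ≤ P(X=2)
p-value (two-sided) = 0.04131
At α=0.01: p ≥ α → fail to reject H₀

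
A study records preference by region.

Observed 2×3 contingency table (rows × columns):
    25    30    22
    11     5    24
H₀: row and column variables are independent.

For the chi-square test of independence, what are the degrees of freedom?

degrees of freedom = 2

df = (r−1)(c−1) = (2−1)·(3−1) = 2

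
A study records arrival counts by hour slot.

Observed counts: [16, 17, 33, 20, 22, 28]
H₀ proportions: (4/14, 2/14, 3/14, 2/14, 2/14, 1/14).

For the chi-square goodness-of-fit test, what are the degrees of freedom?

df = k − 1 = 6 − 1 = 5

degrees of freedom = 5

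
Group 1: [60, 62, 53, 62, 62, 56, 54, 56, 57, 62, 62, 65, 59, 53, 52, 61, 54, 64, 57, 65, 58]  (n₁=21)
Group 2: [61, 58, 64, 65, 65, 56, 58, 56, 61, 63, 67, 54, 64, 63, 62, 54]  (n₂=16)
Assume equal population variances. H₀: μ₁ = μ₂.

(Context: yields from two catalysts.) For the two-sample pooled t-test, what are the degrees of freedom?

degrees of freedom = 35

df = n₁ + n₂ − 2 = 21 + 16 − 2 = 35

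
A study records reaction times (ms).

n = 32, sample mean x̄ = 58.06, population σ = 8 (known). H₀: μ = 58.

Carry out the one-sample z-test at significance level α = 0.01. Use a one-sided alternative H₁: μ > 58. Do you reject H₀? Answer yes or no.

SE = σ/√n = 8/√32 = 1.4142
z = (x̄−μ₀)/SE = (58.06−58)/1.4142 = 0.0424
p-value (one-sided, H₁ greater) = 0.48308
At α=0.01: p ≥ α → fail to reject H₀

reject H₀: no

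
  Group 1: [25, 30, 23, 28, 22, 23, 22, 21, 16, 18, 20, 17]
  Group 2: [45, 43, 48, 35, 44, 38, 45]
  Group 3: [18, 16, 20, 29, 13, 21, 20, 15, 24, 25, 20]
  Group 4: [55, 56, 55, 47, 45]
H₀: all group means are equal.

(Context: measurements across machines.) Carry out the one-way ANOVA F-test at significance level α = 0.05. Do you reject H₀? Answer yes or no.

Group means [22.08, 42.57, 20.09, 51.60], grand mean 29.771
SSB = Σnᵢ(x̄ᵢ−x̄)² = 5269.431; SSW = ΣΣ(x−x̄ᵢ)² = 638.740
MSB = 5269.431/3 = 1756.4771; MSW = 638.740/31 = 20.6045
F = MSB/MSW = 85.2472
df = (3, 31)
p-value (upper-tail) = 0.00000
At α=0.05: p < α → reject H₀

reject H₀: yes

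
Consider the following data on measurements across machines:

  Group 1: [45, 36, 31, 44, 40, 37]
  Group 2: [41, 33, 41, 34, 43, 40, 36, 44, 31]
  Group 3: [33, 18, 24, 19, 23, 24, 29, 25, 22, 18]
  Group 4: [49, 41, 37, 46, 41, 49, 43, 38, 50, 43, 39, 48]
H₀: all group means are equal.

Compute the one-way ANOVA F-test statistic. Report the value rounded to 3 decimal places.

Group means [38.83, 38.11, 23.50, 43.67], grand mean 36.081
SSB = Σnᵢ(x̄ᵢ−x̄)² = 2355.868; SSW = ΣΣ(x−x̄ᵢ)² = 756.889
MSB = 2355.868/3 = 785.2893; MSW = 756.889/33 = 22.9360
F = MSB/MSW = 34.2382
df = (3, 33)

test statistic = 34.238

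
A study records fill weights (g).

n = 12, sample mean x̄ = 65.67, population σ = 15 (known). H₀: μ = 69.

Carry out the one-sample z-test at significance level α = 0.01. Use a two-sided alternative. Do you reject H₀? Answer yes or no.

reject H₀: no

SE = σ/√n = 15/√12 = 4.3301
z = (x̄−μ₀)/SE = (65.67−69)/4.3301 = -0.7690
p-value (two-sided) = 0.44188
At α=0.01: p ≥ α → fail to reject H₀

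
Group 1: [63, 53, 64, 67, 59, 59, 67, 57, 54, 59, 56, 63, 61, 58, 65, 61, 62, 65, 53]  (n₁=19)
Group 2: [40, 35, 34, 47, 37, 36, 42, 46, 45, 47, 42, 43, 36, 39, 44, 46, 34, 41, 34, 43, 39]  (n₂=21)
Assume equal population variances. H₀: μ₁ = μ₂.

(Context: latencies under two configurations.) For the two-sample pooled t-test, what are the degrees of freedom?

degrees of freedom = 38

df = n₁ + n₂ − 2 = 19 + 21 − 2 = 38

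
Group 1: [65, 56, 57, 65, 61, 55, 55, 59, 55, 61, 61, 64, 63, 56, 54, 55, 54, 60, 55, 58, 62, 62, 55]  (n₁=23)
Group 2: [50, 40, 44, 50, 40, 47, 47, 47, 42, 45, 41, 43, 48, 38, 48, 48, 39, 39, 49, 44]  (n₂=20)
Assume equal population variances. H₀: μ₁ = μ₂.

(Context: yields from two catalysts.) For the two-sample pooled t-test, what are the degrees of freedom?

df = n₁ + n₂ − 2 = 23 + 20 − 2 = 41

degrees of freedom = 41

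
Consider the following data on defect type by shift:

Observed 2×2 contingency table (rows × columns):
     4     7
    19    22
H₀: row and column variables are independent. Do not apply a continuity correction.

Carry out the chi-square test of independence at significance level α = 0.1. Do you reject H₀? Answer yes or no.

Row totals [11, 41], col totals [23, 29], n=52
χ² = (4−4.87)²/4.87 + (7−6.13)²/6.13 + (19−18.13)²/18.13 + (22−22.87)²/22.87 = 0.3500
df = 1
p-value (upper-tail) = 0.55409
At α=0.1: p ≥ α → fail to reject H₀

reject H₀: no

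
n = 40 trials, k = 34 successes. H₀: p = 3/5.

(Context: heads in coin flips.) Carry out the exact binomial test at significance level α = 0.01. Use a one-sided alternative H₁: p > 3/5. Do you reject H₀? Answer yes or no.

Exact binomial: n=40, k=34, p₀=3/5=0.6000
P(X≥34) from Σ C(n,i)·p₀^i·(1−p₀)^(n−i)
p-value (one-sided, H₁ greater) = 0.00059
At α=0.01: p < α → reject H₀

reject H₀: yes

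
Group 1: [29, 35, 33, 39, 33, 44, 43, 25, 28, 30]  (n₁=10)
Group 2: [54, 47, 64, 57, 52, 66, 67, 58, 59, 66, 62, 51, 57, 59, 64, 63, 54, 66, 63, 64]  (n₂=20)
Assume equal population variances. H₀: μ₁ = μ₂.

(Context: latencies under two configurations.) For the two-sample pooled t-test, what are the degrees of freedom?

df = n₁ + n₂ − 2 = 10 + 20 − 2 = 28

degrees of freedom = 28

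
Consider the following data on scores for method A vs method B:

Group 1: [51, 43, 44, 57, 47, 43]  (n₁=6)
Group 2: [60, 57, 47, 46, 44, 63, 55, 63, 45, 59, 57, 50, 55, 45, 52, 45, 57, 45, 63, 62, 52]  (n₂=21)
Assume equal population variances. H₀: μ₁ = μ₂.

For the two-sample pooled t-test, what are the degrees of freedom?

df = n₁ + n₂ − 2 = 6 + 21 − 2 = 25

degrees of freedom = 25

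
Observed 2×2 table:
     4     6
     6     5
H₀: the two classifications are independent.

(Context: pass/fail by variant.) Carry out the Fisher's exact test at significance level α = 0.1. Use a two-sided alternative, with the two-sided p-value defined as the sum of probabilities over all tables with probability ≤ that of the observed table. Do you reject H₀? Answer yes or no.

Margins: r₁=10, r₂=11, c₁=10, c₂=11, n=21
p_obs = C(10,4)·C(11,6)/C(21,10); sum pmf over tables with pmf ≤ p_obs
p-value (two-sided) = 0.66992
At α=0.1: p ≥ α → fail to reject H₀

reject H₀: no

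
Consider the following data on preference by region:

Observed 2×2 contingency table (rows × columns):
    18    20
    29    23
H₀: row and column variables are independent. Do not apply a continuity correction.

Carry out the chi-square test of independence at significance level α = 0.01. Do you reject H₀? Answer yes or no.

reject H₀: no

Row totals [38, 52], col totals [47, 43], n=90
χ² = (18−19.84)²/19.84 + (20−18.16)²/18.16 + (29−27.16)²/27.16 + (23−24.84)²/24.84 = 0.6210
df = 1
p-value (upper-tail) = 0.43067
At α=0.01: p ≥ α → fail to reject H₀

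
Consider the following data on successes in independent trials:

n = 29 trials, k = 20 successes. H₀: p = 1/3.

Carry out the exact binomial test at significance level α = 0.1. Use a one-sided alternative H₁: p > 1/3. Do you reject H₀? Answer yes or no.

reject H₀: yes

Exact binomial: n=29, k=20, p₀=1/3=0.3333
P(X≥20) from Σ C(n,i)·p₀^i·(1−p₀)^(n−i)
p-value (one-sided, H₁ greater) = 0.00009
At α=0.1: p < α → reject H₀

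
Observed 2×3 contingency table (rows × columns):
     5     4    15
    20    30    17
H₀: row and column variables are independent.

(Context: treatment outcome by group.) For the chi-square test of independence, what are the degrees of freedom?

degrees of freedom = 2

df = (r−1)(c−1) = (2−1)·(3−1) = 2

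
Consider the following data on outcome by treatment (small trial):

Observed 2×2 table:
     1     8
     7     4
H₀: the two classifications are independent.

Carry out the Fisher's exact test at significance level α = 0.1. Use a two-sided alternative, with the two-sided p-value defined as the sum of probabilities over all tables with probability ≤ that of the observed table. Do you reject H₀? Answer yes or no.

reject H₀: yes

Margins: r₁=9, r₂=11, c₁=8, c₂=12, n=20
p_obs = C(9,1)·C(11,7)/C(20,8); sum pmf over tables with pmf ≤ p_obs
p-value (two-sided) = 0.02810
At α=0.1: p < α → reject H₀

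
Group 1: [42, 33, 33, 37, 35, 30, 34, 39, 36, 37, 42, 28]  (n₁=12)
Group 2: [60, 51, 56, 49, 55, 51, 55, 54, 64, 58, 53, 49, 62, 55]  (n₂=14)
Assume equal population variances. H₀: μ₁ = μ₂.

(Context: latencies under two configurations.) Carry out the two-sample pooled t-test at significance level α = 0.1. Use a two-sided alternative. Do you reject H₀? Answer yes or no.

x̄₁=35.500, s₁=4.296, n₁=12
x̄₂=55.143, s₂=4.589, n₂=14
s_p² = [11·4.296² + 13·4.589²]/24 = 19.8631
SE = √(s_p²·(1/12+1/14)) = 1.7533
t = (35.500−55.143)/1.7533 = -11.2034
df = 24
p-value (two-sided) = 0.00000
At α=0.1: p < α → reject H₀

reject H₀: yes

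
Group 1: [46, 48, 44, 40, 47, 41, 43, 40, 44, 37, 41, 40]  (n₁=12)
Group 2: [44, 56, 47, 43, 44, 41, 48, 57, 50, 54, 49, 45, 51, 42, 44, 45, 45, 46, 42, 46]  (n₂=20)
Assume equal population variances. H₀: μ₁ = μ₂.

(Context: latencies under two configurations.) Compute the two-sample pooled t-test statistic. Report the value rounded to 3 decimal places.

x̄₁=42.583, s₁=3.315, n₁=12
x̄₂=46.950, s₂=4.605, n₂=20
s_p² = [11·3.315² + 19·4.605²]/30 = 17.4622
SE = √(s_p²·(1/12+1/20)) = 1.5259
t = (42.583−46.950)/1.5259 = -2.8617
df = 30

test statistic = -2.862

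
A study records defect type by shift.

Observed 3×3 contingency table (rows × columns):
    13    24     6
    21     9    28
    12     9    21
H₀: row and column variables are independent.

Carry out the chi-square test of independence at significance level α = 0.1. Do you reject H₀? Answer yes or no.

Row totals [43, 58, 42], col totals [46, 42, 55], n=143
χ² = (13−13.83)²/13.83 + (24−12.63)²/12.63 + (6−16.54)²/16.54 + (21−18.66)²/18.66 + (9−17.03)²/17.03 + (28−22.31)²/22.31 + (12−13.51)²/13.51 + (9−12.34)²/12.34 + (21−16.15)²/16.15 = 25.0639
df = 4
p-value (upper-tail) = 0.00005
At α=0.1: p < α → reject H₀

reject H₀: yes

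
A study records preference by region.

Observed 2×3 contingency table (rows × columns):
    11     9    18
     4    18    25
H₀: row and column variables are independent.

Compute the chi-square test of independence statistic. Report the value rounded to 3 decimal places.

Row totals [38, 47], col totals [15, 27, 43], n=85
χ² = (11−6.71)²/6.71 + (9−12.07)²/12.07 + (18−19.22)²/19.22 + (4−8.29)²/8.29 + (18−14.93)²/14.93 + (25−23.78)²/23.78 = 6.5264
df = 2

test statistic = 6.526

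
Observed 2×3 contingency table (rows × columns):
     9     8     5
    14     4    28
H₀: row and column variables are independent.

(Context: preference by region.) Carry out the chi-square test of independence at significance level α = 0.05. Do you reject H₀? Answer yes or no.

Row totals [22, 46], col totals [23, 12, 33], n=68
χ² = (9−7.44)²/7.44 + (8−3.88)²/3.88 + (5−10.68)²/10.68 + (14−15.56)²/15.56 + (4−8.12)²/8.12 + (28−22.32)²/22.32 = 11.4001
df = 2
p-value (upper-tail) = 0.00335
At α=0.05: p < α → reject H₀

reject H₀: yes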